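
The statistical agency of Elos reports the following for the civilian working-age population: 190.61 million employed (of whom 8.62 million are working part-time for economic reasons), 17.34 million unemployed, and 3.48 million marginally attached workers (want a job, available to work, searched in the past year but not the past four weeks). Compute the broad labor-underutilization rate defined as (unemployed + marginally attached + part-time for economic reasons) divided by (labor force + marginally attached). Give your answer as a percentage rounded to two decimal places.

Broad underutilization rate ≈ 13.92%.

Labor force = 190.61 + 17.34 = 207.95 million.
Numerator = 17.34 + 3.48 + 8.62 = 29.44 million.
Denominator = 207.95 + 3.48 = 211.43 million.
Broad rate = 29.44 / 211.43 = 13.92%.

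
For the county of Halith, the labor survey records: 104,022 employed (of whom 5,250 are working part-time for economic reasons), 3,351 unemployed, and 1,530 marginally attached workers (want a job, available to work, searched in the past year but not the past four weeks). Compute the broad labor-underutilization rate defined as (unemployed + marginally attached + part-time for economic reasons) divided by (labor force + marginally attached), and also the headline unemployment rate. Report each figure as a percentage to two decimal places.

Labor force = 104,022 + 3,351 = 107,373.
Numerator = 3,351 + 1,530 + 5,250 = 10,131.
Denominator = 107,373 + 1,530 = 108,903.
Broad rate = 10,131 / 108,903 = 9.30%.
Headline unemployment rate = 3,351 / 107,373 = 3.12%.

Broad underutilization rate ≈ 9.30%; headline unemployment rate ≈ 3.12%.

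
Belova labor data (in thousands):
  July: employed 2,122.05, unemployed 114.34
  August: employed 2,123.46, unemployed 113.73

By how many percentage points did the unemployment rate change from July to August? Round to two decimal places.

The unemployment rate changed by −0.03 percentage points.

July: labor force = 2,122.05 + 114.34 = 2,236.39; u = 114.34/2,236.39 = 5.11%.
August: labor force = 2,123.46 + 113.73 = 2,237.19; u = 113.73/2,237.19 = 5.08%.
Change = 5.08% − 5.11% = −0.03 pp.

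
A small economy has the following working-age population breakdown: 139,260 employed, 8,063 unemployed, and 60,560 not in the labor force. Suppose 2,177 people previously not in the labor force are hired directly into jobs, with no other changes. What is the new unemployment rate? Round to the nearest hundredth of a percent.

New unemployment rate ≈ 5.39%.

Initially, labor force = 139,260 + 8,063 = 147,323, so u = 8,063/147,323 = 5.47%.
After the change, employed and labor force both rise by 2,177; unemployed unchanged → E = 141,437, U = 8,063, labor force = 149,500.
New unemployment rate = 8,063 / 149,500 = 5.39%.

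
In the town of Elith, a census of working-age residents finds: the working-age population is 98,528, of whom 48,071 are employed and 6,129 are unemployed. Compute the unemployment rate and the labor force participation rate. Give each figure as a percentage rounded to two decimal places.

Unemployment rate ≈ 11.31%; labor force participation rate ≈ 55.01%.

Labor force = employed + unemployed = 48,071 + 6,129 = 54,200.
Unemployment rate = 6,129 / 54,200 = 11.31%.
Labor force participation rate = 54,200 / 98,528 = 55.01%.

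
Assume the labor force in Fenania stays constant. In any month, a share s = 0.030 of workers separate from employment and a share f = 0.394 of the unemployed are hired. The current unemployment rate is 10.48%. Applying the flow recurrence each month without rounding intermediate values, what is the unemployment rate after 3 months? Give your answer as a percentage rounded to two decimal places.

With a fixed labor force, u_{t+1} = u_t + s·(1−u_t) − f·u_t = u_t·(1−s−f) + s.
Here 1−s−f = 0.576 and s = 0.030.
u_1 = 0.104800 × 0.576 + 0.030 = 0.090365.
u_2 = 0.090365 × 0.576 + 0.030 = 0.082050.
u_3 = 0.082050 × 0.576 + 0.030 = 0.077261.

Unemployment rate after three months ≈ 7.73%.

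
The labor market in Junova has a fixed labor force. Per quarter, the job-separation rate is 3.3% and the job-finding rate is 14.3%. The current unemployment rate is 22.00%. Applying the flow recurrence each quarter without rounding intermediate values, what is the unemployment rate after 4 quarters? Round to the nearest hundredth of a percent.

Unemployment rate after four quarters ≈ 20.25%.

With a fixed labor force, u_{t+1} = u_t + s·(1−u_t) − f·u_t = u_t·(1−s−f) + s.
Here 1−s−f = 0.824 and s = 0.033.
u_1 = 0.220000 × 0.824 + 0.033 = 0.214280.
u_2 = 0.214280 × 0.824 + 0.033 = 0.209567.
u_3 = 0.209567 × 0.824 + 0.033 = 0.205683.
u_4 = 0.205683 × 0.824 + 0.033 = 0.202483.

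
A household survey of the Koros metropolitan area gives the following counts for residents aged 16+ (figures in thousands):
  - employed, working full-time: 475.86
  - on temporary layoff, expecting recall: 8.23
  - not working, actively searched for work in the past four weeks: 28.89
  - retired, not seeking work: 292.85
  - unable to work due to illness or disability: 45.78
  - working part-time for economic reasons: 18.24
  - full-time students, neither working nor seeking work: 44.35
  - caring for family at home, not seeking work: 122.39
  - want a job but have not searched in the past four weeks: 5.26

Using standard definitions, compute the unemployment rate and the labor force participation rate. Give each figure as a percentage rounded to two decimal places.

Unemployment rate ≈ 6.99%; labor force participation rate ≈ 50.99%.

Employed = 475.86 + 18.24 = 494.10 thousand (anyone who worked, including part-time for economic reasons, counts as employed).
Unemployed = 8.23 + 28.89 = 37.12 thousand (jobless and actively searching, or on temporary layoff).
Labor force = 494.10 + 37.12 = 531.22 thousand.
Not in labor force = 292.85 + 45.78 + 44.35 + 122.39 + 5.26 = 510.63 thousand (those not working and not actively searching are outside the labor force — including those who want a job but have given up searching).
Civilian working-age population = 531.22 + 510.63 = 1,041.85 thousand.
Unemployment rate = 37.12 / 531.22 = 6.99%.
Labor force participation rate = 531.22 / 1,041.85 = 50.99%.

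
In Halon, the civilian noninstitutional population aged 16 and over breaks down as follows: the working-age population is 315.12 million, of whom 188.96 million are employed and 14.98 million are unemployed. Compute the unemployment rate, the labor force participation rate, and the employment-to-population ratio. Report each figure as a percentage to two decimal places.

Labor force = employed + unemployed = 188.96 + 14.98 = 203.94 million.
Unemployment rate = 14.98 / 203.94 = 7.35%.
Labor force participation rate = 203.94 / 315.12 = 64.72%.
Employment-population ratio = 188.96 / 315.12 = 59.96%.

Unemployment rate ≈ 7.35%; labor force participation rate ≈ 64.72%; employment-population ratio ≈ 59.96%.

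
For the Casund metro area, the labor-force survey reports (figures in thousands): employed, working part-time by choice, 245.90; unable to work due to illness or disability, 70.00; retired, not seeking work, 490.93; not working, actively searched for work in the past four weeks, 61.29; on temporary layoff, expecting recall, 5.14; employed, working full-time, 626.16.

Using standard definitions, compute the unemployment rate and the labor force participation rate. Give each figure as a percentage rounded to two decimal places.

Unemployment rate ≈ 7.08%; labor force participation rate ≈ 62.59%.

Employed = 245.90 + 626.16 = 872.06 thousand.
Unemployed = 61.29 + 5.14 = 66.43 thousand (jobless and actively searching, or on temporary layoff).
Labor force = 872.06 + 66.43 = 938.49 thousand.
Not in labor force = 70.00 + 490.93 = 560.93 thousand (those not working and not actively searching are outside the labor force).
Civilian working-age population = 938.49 + 560.93 = 1,499.42 thousand.
Unemployment rate = 66.43 / 938.49 = 7.08%.
Labor force participation rate = 938.49 / 1,499.42 = 62.59%.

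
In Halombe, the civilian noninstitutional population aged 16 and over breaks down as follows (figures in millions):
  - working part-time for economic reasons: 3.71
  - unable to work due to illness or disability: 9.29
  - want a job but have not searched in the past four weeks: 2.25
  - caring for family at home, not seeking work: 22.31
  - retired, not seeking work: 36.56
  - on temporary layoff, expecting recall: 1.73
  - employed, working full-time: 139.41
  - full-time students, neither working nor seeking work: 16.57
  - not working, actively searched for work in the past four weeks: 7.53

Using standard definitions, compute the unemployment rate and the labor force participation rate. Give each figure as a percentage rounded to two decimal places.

Employed = 3.71 + 139.41 = 143.12 million (anyone who worked, including part-time for economic reasons, counts as employed).
Unemployed = 1.73 + 7.53 = 9.26 million (jobless and actively searching, or on temporary layoff).
Labor force = 143.12 + 9.26 = 152.38 million.
Not in labor force = 9.29 + 2.25 + 22.31 + 36.56 + 16.57 = 86.98 million (those not working and not actively searching are outside the labor force — including those who want a job but have given up searching).
Civilian working-age population = 152.38 + 86.98 = 239.36 million.
Unemployment rate = 9.26 / 152.38 = 6.08%.
Labor force participation rate = 152.38 / 239.36 = 63.66%.

Unemployment rate ≈ 6.08%; labor force participation rate ≈ 63.66%.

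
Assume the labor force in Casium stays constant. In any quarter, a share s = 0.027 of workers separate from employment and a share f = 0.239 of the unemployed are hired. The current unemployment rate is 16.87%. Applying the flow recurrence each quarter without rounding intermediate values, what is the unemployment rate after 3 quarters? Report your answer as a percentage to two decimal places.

With a fixed labor force, u_{t+1} = u_t + s·(1−u_t) − f·u_t = u_t·(1−s−f) + s.
Here 1−s−f = 0.734 and s = 0.027.
u_1 = 0.168700 × 0.734 + 0.027 = 0.150826.
u_2 = 0.150826 × 0.734 + 0.027 = 0.137706.
u_3 = 0.137706 × 0.734 + 0.027 = 0.128076.

Unemployment rate after three quarters ≈ 12.81%.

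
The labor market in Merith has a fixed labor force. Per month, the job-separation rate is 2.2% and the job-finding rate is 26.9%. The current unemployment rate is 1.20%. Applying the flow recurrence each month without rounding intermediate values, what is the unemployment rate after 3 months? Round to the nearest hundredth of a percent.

Unemployment rate after three months ≈ 5.29%.

With a fixed labor force, u_{t+1} = u_t + s·(1−u_t) − f·u_t = u_t·(1−s−f) + s.
Here 1−s−f = 0.709 and s = 0.022.
u_1 = 0.012000 × 0.709 + 0.022 = 0.030508.
u_2 = 0.030508 × 0.709 + 0.022 = 0.043630.
u_3 = 0.043630 × 0.709 + 0.022 = 0.052934.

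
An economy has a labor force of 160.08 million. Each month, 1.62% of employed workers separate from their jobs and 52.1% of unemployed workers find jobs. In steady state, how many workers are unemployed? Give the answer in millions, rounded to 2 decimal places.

Steady-state unemployment rate u* = s/(s+f) = 1.62/(1.62+52.1) = 0.030156.
Unemployed = u* × labor force = 0.030156 × 160.08 ≈ 4.83 million.

About 4.83 million are unemployed in steady state.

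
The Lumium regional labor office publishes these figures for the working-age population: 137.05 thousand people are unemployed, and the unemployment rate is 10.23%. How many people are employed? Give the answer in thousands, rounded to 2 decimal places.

Labor force = U / u = 137.05 / 0.1023 ≈ 1,339.69 thousand.
Employed = labor force − unemployed = 1,339.69 − 137.05 = 1,202.64 thousand.

About 1,202.64 thousand are employed.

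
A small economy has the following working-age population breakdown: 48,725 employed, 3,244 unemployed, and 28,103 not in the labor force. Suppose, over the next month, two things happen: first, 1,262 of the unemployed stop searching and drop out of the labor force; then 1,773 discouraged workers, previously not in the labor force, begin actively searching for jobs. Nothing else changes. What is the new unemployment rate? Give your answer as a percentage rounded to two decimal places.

New unemployment rate ≈ 7.16%.

Initially, labor force = 48,725 + 3,244 = 51,969, so u = 3,244/51,969 = 6.24%.
After the first change, unemployed and labor force both fall by 1,262 → E = 48,725, U = 1,982, labor force = 50,707.
After the second change, unemployed and labor force both rise by 1,773 → E = 48,725, U = 3,755, labor force = 52,480.
New unemployment rate = 3,755 / 52,480 = 7.16%.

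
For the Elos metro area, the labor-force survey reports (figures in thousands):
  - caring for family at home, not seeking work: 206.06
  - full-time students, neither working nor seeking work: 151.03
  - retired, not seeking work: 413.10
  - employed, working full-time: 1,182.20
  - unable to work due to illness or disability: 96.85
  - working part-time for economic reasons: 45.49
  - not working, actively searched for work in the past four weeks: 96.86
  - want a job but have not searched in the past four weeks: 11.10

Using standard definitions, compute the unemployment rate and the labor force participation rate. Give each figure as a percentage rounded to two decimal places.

Unemployment rate ≈ 7.31%; labor force participation rate ≈ 60.13%.

Employed = 1,182.20 + 45.49 = 1,227.69 thousand (anyone who worked, including part-time for economic reasons, counts as employed).
Unemployed = 96.86 thousand.
Labor force = 1,227.69 + 96.86 = 1,324.55 thousand.
Not in labor force = 206.06 + 151.03 + 413.10 + 96.85 + 11.10 = 878.14 thousand (those not working and not actively searching are outside the labor force — including those who want a job but have given up searching).
Civilian working-age population = 1,324.55 + 878.14 = 2,202.69 thousand.
Unemployment rate = 96.86 / 1,324.55 = 7.31%.
Labor force participation rate = 1,324.55 / 2,202.69 = 60.13%.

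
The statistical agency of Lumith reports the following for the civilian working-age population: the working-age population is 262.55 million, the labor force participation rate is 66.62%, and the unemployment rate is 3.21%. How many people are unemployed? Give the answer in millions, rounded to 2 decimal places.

Labor force = 0.6662 × 262.55 = 174.91 million.
Unemployed = 0.0321 × 174.91 ≈ 5.61 million.

About 5.61 million are unemployed.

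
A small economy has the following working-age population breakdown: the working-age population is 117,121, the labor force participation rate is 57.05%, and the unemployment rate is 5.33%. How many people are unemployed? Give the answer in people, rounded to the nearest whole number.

About 3,561 are unemployed.

Labor force = 0.5705 × 117,121 = 66,818.
Unemployed = 0.0533 × 66,818 ≈ 3,561.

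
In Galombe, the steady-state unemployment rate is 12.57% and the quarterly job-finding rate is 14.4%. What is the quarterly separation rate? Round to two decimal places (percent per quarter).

Separation rate ≈ 2.07% per quarter.

From u* = s/(s+f): s = u·f/(1−u).
s = 0.1257 × 14.4 / (1 − 0.1257) = 1.8101 / 0.8743 ≈ 2.07% per quarter.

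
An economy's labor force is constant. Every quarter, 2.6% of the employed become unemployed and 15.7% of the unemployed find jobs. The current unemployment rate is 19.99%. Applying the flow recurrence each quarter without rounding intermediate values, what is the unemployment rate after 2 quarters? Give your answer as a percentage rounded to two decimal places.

With a fixed labor force, u_{t+1} = u_t + s·(1−u_t) − f·u_t = u_t·(1−s−f) + s.
Here 1−s−f = 0.817 and s = 0.026.
u_1 = 0.199900 × 0.817 + 0.026 = 0.189318.
u_2 = 0.189318 × 0.817 + 0.026 = 0.180673.

Unemployment rate after two quarters ≈ 18.07%.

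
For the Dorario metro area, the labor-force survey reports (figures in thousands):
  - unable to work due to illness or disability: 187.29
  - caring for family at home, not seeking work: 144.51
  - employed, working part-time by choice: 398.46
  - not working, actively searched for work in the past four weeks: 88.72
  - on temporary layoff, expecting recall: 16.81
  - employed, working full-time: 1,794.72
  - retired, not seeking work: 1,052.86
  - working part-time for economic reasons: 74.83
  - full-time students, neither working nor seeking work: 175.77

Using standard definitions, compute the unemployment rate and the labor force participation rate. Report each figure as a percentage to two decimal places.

Employed = 398.46 + 1,794.72 + 74.83 = 2,268.01 thousand (anyone who worked, including part-time for economic reasons, counts as employed).
Unemployed = 88.72 + 16.81 = 105.53 thousand (jobless and actively searching, or on temporary layoff).
Labor force = 2,268.01 + 105.53 = 2,373.54 thousand.
Not in labor force = 187.29 + 144.51 + 1,052.86 + 175.77 = 1,560.43 thousand (those not working and not actively searching are outside the labor force).
Civilian working-age population = 2,373.54 + 1,560.43 = 3,933.97 thousand.
Unemployment rate = 105.53 / 2,373.54 = 4.45%.
Labor force participation rate = 2,373.54 / 3,933.97 = 60.33%.

Unemployment rate ≈ 4.45%; labor force participation rate ≈ 60.33%.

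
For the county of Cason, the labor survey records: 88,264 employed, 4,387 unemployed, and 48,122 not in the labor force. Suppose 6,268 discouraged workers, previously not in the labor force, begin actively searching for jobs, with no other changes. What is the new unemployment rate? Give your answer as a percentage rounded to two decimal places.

New unemployment rate ≈ 10.77%.

Initially, labor force = 88,264 + 4,387 = 92,651, so u = 4,387/92,651 = 4.73%.
After the change, unemployed and labor force both rise by 6,268 → E = 88,264, U = 10,655, labor force = 98,919.
New unemployment rate = 10,655 / 98,919 = 10.77%.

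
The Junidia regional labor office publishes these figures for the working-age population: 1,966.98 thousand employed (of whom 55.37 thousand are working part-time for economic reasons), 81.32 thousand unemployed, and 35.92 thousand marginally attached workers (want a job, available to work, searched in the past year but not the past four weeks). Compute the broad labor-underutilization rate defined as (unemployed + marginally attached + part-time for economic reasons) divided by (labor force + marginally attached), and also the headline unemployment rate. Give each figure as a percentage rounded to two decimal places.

Broad underutilization rate ≈ 8.28%; headline unemployment rate ≈ 3.97%.

Labor force = 1,966.98 + 81.32 = 2,048.30 thousand.
Numerator = 81.32 + 35.92 + 55.37 = 172.61 thousand.
Denominator = 2,048.30 + 35.92 = 2,084.22 thousand.
Broad rate = 172.61 / 2,084.22 = 8.28%.
Headline unemployment rate = 81.32 / 2,048.30 = 3.97%.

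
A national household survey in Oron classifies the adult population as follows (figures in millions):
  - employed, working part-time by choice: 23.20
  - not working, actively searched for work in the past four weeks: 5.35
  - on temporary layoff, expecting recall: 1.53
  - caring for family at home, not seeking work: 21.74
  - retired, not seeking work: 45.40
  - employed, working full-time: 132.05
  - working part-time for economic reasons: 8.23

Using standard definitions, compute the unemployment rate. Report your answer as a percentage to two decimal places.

Unemployment rate ≈ 4.04%.

Employed = 23.20 + 132.05 + 8.23 = 163.48 million (anyone who worked, including part-time for economic reasons, counts as employed).
Unemployed = 5.35 + 1.53 = 6.88 million (jobless and actively searching, or on temporary layoff).
Labor force = 163.48 + 6.88 = 170.36 million.
Unemployment rate = 6.88 / 170.36 = 4.04%.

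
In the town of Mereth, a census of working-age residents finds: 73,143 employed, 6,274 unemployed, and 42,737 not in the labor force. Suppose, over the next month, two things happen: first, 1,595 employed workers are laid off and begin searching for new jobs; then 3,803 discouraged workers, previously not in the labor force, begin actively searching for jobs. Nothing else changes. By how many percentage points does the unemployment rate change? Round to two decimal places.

The unemployment rate changes by +6.13 percentage points.

Initially, labor force = 73,143 + 6,274 = 79,417, so u = 6,274/79,417 = 7.90%.
After the first change, employed falls and unemployed rises by 1,595; labor force unchanged → E = 71,548, U = 7,869, labor force = 79,417.
After the second change, unemployed and labor force both rise by 3,803 → E = 71,548, U = 11,672, labor force = 83,220.
New unemployment rate = 11,672 / 83,220 = 14.03%.
Change = 14.03% − 7.90% = +6.13 percentage points.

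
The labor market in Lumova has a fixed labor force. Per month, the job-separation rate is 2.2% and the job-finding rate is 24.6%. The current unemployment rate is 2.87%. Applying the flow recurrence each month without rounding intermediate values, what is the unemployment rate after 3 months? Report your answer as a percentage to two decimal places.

Unemployment rate after three months ≈ 6.11%.

With a fixed labor force, u_{t+1} = u_t + s·(1−u_t) − f·u_t = u_t·(1−s−f) + s.
Here 1−s−f = 0.732 and s = 0.022.
u_1 = 0.028700 × 0.732 + 0.022 = 0.043008.
u_2 = 0.043008 × 0.732 + 0.022 = 0.053482.
u_3 = 0.053482 × 0.732 + 0.022 = 0.061149.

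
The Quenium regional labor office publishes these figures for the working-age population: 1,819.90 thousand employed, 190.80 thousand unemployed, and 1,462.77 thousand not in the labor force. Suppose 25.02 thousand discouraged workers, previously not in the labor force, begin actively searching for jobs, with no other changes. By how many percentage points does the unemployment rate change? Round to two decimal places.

Initially, labor force = 1,819.90 + 190.80 = 2,010.70 thousand, so u = 190.80/2,010.70 = 9.49%.
After the change, unemployed and labor force both rise by 25.02 → E = 1,819.90, U = 215.82, labor force = 2,035.72 thousand.
New unemployment rate = 215.82 / 2,035.72 = 10.60%.
Change = 10.60% − 9.49% = +1.11 percentage points.

The unemployment rate changes by +1.11 percentage points.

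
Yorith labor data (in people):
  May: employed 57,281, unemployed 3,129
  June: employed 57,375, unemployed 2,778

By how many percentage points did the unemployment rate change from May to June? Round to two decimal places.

The unemployment rate changed by −0.56 percentage points.

May: labor force = 57,281 + 3,129 = 60,410; u = 3,129/60,410 = 5.18%.
June: labor force = 57,375 + 2,778 = 60,153; u = 2,778/60,153 = 4.62%.
Change = 4.62% − 5.18% = −0.56 pp.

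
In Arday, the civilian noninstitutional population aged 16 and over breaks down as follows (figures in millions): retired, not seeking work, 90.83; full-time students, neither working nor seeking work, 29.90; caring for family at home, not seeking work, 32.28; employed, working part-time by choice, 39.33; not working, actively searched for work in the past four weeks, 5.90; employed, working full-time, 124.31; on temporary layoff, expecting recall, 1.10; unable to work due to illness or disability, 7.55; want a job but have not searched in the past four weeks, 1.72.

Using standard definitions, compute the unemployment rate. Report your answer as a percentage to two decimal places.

Unemployment rate ≈ 4.10%.

Employed = 39.33 + 124.31 = 163.64 million.
Unemployed = 5.90 + 1.10 = 7.00 million (jobless and actively searching, or on temporary layoff).
Labor force = 163.64 + 7.00 = 170.64 million.
Unemployment rate = 7.00 / 170.64 = 4.10%.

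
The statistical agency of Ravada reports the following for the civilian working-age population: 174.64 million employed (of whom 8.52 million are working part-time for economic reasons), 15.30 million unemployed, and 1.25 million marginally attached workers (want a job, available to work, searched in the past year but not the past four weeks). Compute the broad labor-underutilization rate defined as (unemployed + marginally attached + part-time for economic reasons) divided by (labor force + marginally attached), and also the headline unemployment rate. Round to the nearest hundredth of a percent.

Labor force = 174.64 + 15.30 = 189.94 million.
Numerator = 15.30 + 1.25 + 8.52 = 25.07 million.
Denominator = 189.94 + 1.25 = 191.19 million.
Broad rate = 25.07 / 191.19 = 13.11%.
Headline unemployment rate = 15.30 / 189.94 = 8.06%.

Broad underutilization rate ≈ 13.11%; headline unemployment rate ≈ 8.06%.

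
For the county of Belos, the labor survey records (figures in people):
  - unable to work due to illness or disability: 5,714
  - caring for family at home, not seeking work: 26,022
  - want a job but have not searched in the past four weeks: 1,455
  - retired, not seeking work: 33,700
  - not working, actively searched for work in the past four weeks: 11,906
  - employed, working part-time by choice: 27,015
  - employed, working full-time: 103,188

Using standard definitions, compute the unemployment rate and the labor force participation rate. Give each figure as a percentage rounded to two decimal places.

Unemployment rate ≈ 8.38%; labor force participation rate ≈ 67.99%.

Employed = 27,015 + 103,188 = 130,203.
Unemployed = 11,906.
Labor force = 130,203 + 11,906 = 142,109.
Not in labor force = 5,714 + 26,022 + 1,455 + 33,700 = 66,891 (those not working and not actively searching are outside the labor force — including those who want a job but have given up searching).
Civilian working-age population = 142,109 + 66,891 = 209,000.
Unemployment rate = 11,906 / 142,109 = 8.38%.
Labor force participation rate = 142,109 / 209,000 = 67.99%.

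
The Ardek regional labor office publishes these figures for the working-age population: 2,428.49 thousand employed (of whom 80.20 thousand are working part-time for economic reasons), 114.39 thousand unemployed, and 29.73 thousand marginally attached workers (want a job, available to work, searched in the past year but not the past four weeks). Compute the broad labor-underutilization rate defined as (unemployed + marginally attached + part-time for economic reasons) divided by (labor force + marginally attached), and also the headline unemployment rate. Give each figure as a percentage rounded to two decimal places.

Broad underutilization rate ≈ 8.72%; headline unemployment rate ≈ 4.50%.

Labor force = 2,428.49 + 114.39 = 2,542.88 thousand.
Numerator = 114.39 + 29.73 + 80.20 = 224.32 thousand.
Denominator = 2,542.88 + 29.73 = 2,572.61 thousand.
Broad rate = 224.32 / 2,572.61 = 8.72%.
Headline unemployment rate = 114.39 / 2,542.88 = 4.50%.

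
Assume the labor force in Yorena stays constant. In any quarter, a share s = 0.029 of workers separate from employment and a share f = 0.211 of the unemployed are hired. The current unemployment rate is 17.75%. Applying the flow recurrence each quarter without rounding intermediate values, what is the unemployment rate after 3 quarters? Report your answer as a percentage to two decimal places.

With a fixed labor force, u_{t+1} = u_t + s·(1−u_t) − f·u_t = u_t·(1−s−f) + s.
Here 1−s−f = 0.760 and s = 0.029.
u_1 = 0.177500 × 0.760 + 0.029 = 0.163900.
u_2 = 0.163900 × 0.760 + 0.029 = 0.153564.
u_3 = 0.153564 × 0.760 + 0.029 = 0.145709.

Unemployment rate after three quarters ≈ 14.57%.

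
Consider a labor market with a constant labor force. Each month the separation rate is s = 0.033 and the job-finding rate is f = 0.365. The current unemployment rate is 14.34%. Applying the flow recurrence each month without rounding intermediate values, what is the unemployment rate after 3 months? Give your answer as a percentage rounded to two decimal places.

With a fixed labor force, u_{t+1} = u_t + s·(1−u_t) − f·u_t = u_t·(1−s−f) + s.
Here 1−s−f = 0.602 and s = 0.033.
u_1 = 0.143400 × 0.602 + 0.033 = 0.119327.
u_2 = 0.119327 × 0.602 + 0.033 = 0.104835.
u_3 = 0.104835 × 0.602 + 0.033 = 0.096111.

Unemployment rate after three months ≈ 9.61%.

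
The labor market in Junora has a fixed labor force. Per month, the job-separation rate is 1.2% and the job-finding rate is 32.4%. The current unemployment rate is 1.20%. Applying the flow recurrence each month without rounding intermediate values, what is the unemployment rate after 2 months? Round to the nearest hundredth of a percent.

With a fixed labor force, u_{t+1} = u_t + s·(1−u_t) − f·u_t = u_t·(1−s−f) + s.
Here 1−s−f = 0.664 and s = 0.012.
u_1 = 0.012000 × 0.664 + 0.012 = 0.019968.
u_2 = 0.019968 × 0.664 + 0.012 = 0.025259.

Unemployment rate after two months ≈ 2.53%.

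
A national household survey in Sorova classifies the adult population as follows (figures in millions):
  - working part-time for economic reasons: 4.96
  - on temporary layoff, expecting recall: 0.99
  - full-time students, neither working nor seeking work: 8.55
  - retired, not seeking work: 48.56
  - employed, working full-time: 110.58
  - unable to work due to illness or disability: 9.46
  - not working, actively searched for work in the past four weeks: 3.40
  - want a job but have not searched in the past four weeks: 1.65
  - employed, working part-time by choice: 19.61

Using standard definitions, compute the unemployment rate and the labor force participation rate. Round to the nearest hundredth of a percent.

Employed = 4.96 + 110.58 + 19.61 = 135.15 million (anyone who worked, including part-time for economic reasons, counts as employed).
Unemployed = 0.99 + 3.40 = 4.39 million (jobless and actively searching, or on temporary layoff).
Labor force = 135.15 + 4.39 = 139.54 million.
Not in labor force = 8.55 + 48.56 + 9.46 + 1.65 = 68.22 million (those not working and not actively searching are outside the labor force — including those who want a job but have given up searching).
Civilian working-age population = 139.54 + 68.22 = 207.76 million.
Unemployment rate = 4.39 / 139.54 = 3.15%.
Labor force participation rate = 139.54 / 207.76 = 67.16%.

Unemployment rate ≈ 3.15%; labor force participation rate ≈ 67.16%.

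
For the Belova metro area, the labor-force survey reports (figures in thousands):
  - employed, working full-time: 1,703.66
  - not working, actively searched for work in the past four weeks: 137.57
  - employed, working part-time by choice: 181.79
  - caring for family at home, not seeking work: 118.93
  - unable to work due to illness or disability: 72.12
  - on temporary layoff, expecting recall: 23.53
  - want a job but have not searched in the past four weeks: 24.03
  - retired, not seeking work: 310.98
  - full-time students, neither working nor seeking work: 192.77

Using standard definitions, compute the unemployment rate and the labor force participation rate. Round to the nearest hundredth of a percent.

Unemployment rate ≈ 7.87%; labor force participation rate ≈ 74.01%.

Employed = 1,703.66 + 181.79 = 1,885.45 thousand.
Unemployed = 137.57 + 23.53 = 161.10 thousand (jobless and actively searching, or on temporary layoff).
Labor force = 1,885.45 + 161.10 = 2,046.55 thousand.
Not in labor force = 118.93 + 72.12 + 24.03 + 310.98 + 192.77 = 718.83 thousand (those not working and not actively searching are outside the labor force — including those who want a job but have given up searching).
Civilian working-age population = 2,046.55 + 718.83 = 2,765.38 thousand.
Unemployment rate = 161.10 / 2,046.55 = 7.87%.
Labor force participation rate = 2,046.55 / 2,765.38 = 74.01%.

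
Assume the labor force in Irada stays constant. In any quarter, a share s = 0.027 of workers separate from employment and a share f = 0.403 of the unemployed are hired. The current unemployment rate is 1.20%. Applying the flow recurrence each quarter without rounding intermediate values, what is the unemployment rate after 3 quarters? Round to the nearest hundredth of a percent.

Unemployment rate after three quarters ≈ 5.34%.

With a fixed labor force, u_{t+1} = u_t + s·(1−u_t) − f·u_t = u_t·(1−s−f) + s.
Here 1−s−f = 0.570 and s = 0.027.
u_1 = 0.012000 × 0.570 + 0.027 = 0.033840.
u_2 = 0.033840 × 0.570 + 0.027 = 0.046289.
u_3 = 0.046289 × 0.570 + 0.027 = 0.053385.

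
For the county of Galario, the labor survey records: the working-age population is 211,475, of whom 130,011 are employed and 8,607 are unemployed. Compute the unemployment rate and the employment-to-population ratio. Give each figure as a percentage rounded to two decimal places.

Unemployment rate ≈ 6.21%; employment-population ratio ≈ 61.48%.

Labor force = employed + unemployed = 130,011 + 8,607 = 138,618.
Unemployment rate = 8,607 / 138,618 = 6.21%.
Employment-population ratio = 130,011 / 211,475 = 61.48%.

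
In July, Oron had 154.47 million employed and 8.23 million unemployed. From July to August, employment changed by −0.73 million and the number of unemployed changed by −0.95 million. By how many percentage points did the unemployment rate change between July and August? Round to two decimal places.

July: labor force = 154.47 + 8.23 = 162.70; u = 8.23/162.70 = 5.06%.
August: labor force = 153.74 + 7.28 = 161.02; u = 7.28/161.02 = 4.52%.
Change = 4.52% − 5.06% = −0.54 pp.

The unemployment rate changed by −0.54 percentage points.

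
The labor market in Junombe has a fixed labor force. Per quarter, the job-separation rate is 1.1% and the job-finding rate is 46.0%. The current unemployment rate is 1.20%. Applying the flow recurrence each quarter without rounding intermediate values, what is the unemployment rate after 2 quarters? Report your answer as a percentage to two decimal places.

With a fixed labor force, u_{t+1} = u_t + s·(1−u_t) − f·u_t = u_t·(1−s−f) + s.
Here 1−s−f = 0.529 and s = 0.011.
u_1 = 0.012000 × 0.529 + 0.011 = 0.017348.
u_2 = 0.017348 × 0.529 + 0.011 = 0.020177.

Unemployment rate after two quarters ≈ 2.02%.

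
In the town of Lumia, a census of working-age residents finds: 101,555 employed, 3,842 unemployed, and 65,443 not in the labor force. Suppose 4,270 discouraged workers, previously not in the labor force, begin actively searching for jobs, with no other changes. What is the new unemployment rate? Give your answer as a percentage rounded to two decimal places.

Initially, labor force = 101,555 + 3,842 = 105,397, so u = 3,842/105,397 = 3.65%.
After the change, unemployed and labor force both rise by 4,270 → E = 101,555, U = 8,112, labor force = 109,667.
New unemployment rate = 8,112 / 109,667 = 7.40%.

New unemployment rate ≈ 7.40%.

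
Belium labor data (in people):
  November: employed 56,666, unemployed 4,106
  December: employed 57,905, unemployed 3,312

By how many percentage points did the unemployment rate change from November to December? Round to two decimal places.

The unemployment rate changed by −1.35 percentage points.

November: labor force = 56,666 + 4,106 = 60,772; u = 4,106/60,772 = 6.76%.
December: labor force = 57,905 + 3,312 = 61,217; u = 3,312/61,217 = 5.41%.
Change = 5.41% − 6.76% = −1.35 pp.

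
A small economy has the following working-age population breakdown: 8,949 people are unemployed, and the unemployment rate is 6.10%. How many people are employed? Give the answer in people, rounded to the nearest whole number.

Labor force = U / u = 8,949 / 0.0610 ≈ 146,705.
Employed = labor force − unemployed = 146,705 − 8,949 = 137,756.

About 137,756 are employed.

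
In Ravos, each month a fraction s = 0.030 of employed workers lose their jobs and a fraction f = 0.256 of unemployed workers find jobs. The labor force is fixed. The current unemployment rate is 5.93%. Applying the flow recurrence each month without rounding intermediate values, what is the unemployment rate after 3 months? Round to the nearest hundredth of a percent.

Unemployment rate after three months ≈ 8.83%.

With a fixed labor force, u_{t+1} = u_t + s·(1−u_t) − f·u_t = u_t·(1−s−f) + s.
Here 1−s−f = 0.714 and s = 0.030.
u_1 = 0.059300 × 0.714 + 0.030 = 0.072340.
u_2 = 0.072340 × 0.714 + 0.030 = 0.081651.
u_3 = 0.081651 × 0.714 + 0.030 = 0.088299.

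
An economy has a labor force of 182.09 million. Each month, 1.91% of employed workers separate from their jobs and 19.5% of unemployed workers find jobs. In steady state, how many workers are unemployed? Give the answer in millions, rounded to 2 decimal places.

About 16.24 million are unemployed in steady state.

Steady-state unemployment rate u* = s/(s+f) = 1.91/(1.91+19.5) = 0.089211.
Unemployed = u* × labor force = 0.089211 × 182.09 ≈ 16.24 million.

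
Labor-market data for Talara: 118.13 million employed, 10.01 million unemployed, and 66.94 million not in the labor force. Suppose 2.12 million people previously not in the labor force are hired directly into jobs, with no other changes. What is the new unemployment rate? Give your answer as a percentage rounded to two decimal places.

Initially, labor force = 118.13 + 10.01 = 128.14 million, so u = 10.01/128.14 = 7.81%.
After the change, employed and labor force both rise by 2.12; unemployed unchanged → E = 120.25, U = 10.01, labor force = 130.26 million.
New unemployment rate = 10.01 / 130.26 = 7.68%.

New unemployment rate ≈ 7.68%.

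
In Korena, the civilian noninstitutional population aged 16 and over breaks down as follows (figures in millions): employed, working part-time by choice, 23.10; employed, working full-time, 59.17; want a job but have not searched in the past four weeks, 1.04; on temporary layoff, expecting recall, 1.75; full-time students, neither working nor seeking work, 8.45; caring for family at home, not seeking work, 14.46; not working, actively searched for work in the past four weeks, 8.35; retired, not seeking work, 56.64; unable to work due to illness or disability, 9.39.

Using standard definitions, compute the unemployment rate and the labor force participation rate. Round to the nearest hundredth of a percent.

Unemployment rate ≈ 10.93%; labor force participation rate ≈ 50.66%.

Employed = 23.10 + 59.17 = 82.27 million.
Unemployed = 1.75 + 8.35 = 10.10 million (jobless and actively searching, or on temporary layoff).
Labor force = 82.27 + 10.10 = 92.37 million.
Not in labor force = 1.04 + 8.45 + 14.46 + 56.64 + 9.39 = 89.98 million (those not working and not actively searching are outside the labor force — including those who want a job but have given up searching).
Civilian working-age population = 92.37 + 89.98 = 182.35 million.
Unemployment rate = 10.10 / 92.37 = 10.93%.
Labor force participation rate = 92.37 / 182.35 = 50.66%.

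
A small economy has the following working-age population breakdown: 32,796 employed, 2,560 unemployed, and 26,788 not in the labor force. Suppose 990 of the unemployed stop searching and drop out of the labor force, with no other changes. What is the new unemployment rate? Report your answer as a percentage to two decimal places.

New unemployment rate ≈ 4.57%.

Initially, labor force = 32,796 + 2,560 = 35,356, so u = 2,560/35,356 = 7.24%.
After the change, unemployed and labor force both fall by 990 → E = 32,796, U = 1,570, labor force = 34,366.
New unemployment rate = 1,570 / 34,366 = 4.57%.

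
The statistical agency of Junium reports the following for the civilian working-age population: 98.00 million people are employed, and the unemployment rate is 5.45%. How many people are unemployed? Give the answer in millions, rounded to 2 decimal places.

About 5.65 million are unemployed.

Let U be the number unemployed. The labor force is E + U, and U/(E+U) = 0.0545.
So U = 0.0545 × 98.00 / (1 − 0.0545) = 5.3410 / 0.9455 ≈ 5.65 million.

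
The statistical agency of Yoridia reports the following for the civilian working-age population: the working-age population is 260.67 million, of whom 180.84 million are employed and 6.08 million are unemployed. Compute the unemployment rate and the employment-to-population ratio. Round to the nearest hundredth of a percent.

Unemployment rate ≈ 3.25%; employment-population ratio ≈ 69.38%.

Labor force = employed + unemployed = 180.84 + 6.08 = 186.92 million.
Unemployment rate = 6.08 / 186.92 = 3.25%.
Employment-population ratio = 180.84 / 260.67 = 69.38%.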